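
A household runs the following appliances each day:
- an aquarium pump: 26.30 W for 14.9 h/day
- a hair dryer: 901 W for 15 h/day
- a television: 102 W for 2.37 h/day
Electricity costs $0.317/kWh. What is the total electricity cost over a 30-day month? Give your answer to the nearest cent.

$134.55

aquarium pump: 26.30 W × 14.9 h × 30 d = 11,756 Wh = 11.76 kWh
hair dryer: 901 W × 15 h × 30 d = 405,450 Wh = 405.4 kWh
television: 102 W × 2.37 h × 30 d = 7,252 Wh = 7.252 kWh
Total energy = 11.76 + 405.4 + 7.252 = 424.5 kWh
Cost = 424.5 kWh × $0.317 = $134.55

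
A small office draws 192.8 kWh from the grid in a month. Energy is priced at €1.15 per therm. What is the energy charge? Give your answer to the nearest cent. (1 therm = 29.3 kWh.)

192.8 kWh × (0.03413 therm/kWh) = 6.58 therm
Cost = 6.58 therm × €1.15/therm = €7.57

€7.57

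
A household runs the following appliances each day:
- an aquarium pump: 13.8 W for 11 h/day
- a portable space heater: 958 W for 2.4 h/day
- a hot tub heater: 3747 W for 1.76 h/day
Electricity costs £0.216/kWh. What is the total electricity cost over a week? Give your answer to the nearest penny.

aquarium pump: 13.8 W × 11 h × 7 d = 1,063 Wh = 1.063 kWh
portable space heater: 958 W × 2.4 h × 7 d = 16,094 Wh = 16.09 kWh
hot tub heater: 3747 W × 1.76 h × 7 d = 46,163 Wh = 46.16 kWh
Total energy = 1.063 + 16.09 + 46.16 = 63.32 kWh
Cost = 63.32 kWh × £0.216 = £13.68

£13.68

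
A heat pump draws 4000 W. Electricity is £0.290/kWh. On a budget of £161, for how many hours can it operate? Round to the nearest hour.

139 h

Energy budget = £161 / £0.290 per kWh = 555.2 kWh = 555,172 Wh
Runtime = 555,172 Wh / 4000 W = 138.8 h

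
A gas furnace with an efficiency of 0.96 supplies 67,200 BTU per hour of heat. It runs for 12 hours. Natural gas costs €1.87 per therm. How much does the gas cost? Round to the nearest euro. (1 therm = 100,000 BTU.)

€16

Heat delivered = 67,200 BTU/h × 12 h = 806,400 BTU
Gas input = 806,400 / 0.96 = 840,000 BTU
= 840,000 / 100,000 = 8.4 therm
Cost = 8.4 × €1.87/therm = €15.71 ≈ €16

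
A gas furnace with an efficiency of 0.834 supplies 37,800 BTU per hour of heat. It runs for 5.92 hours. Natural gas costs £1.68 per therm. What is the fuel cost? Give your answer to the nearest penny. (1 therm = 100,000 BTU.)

£4.51

Heat delivered = 37,800 BTU/h × 5.92 h = 223,776 BTU
Gas input = 223,776 / 0.834 = 268,317 BTU
= 268,317 / 100,000 = 2.683 therm
Cost = 2.683 × £1.68/therm = £4.51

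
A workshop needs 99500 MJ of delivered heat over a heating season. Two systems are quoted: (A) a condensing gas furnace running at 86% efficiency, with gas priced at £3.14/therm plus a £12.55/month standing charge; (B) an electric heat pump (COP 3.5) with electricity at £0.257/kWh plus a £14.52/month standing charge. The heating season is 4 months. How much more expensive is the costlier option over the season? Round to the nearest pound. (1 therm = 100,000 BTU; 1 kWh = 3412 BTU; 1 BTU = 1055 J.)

Heat load = 99500 MJ = 99,500,000,000 J / 1055 = 94,312,796 BTU
Gas: input = 94,312,796 / 0.86 = 109,666,042 BTU = 1,097 therm → 1,097 × £3.14 = £3,443.51; + 4 × £12.55 standing = £3,493.71
Heat pump: 94,312,796 BTU / 3412 = 27,640 kWh heat; / 3.5 = 7,898 kWh in → × £0.257 = £2,029.68; + 4 × £14.52 standing = £2,087.76
Difference = |£3,493.71 − £2,087.76| = £1,405.96 ≈ £1406

£1406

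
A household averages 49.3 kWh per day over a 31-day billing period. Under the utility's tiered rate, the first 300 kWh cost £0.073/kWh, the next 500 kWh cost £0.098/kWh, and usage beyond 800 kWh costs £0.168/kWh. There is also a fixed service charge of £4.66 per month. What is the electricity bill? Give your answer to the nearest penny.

£197.91

Usage = 49.3 kWh/day × 31 days = 1528.3 kWh
First 300 kWh × £0.073 = £21.90
Next 500 kWh × £0.098 = £49.00
Remaining 728.3 kWh × £0.168 = £122.35
Energy charge = £193.25; + service £4.66 = £197.91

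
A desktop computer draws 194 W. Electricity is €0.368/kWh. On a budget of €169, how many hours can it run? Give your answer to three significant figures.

Energy budget = €169 / €0.368 per kWh = 459.2 kWh = 459,239 Wh
Runtime = 459,239 Wh / 194 W = 2,367 h

2370 h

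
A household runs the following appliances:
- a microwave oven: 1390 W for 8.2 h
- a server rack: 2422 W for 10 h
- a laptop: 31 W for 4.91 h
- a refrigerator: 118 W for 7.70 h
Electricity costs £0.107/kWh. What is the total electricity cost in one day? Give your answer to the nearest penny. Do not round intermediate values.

£3.92

microwave oven: 1390 W × 8.2 h = 11,398 Wh = 11.4 kWh
server rack: 2422 W × 10 h = 24,220 Wh = 24.22 kWh
laptop: 31 W × 4.91 h = 152 Wh = 0.1522 kWh
refrigerator: 118 W × 7.70 h = 909 Wh = 0.9086 kWh
Total energy = 11.4 + 24.22 + 0.1522 + 0.9086 = 36.68 kWh
Cost = 36.68 kWh × £0.107 = £3.92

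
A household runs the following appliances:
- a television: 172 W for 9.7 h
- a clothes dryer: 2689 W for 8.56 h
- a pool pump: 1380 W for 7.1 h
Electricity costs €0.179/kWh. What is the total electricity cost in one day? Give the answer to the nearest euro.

television: 172 W × 9.7 h = 1,668 Wh = 1.668 kWh
clothes dryer: 2689 W × 8.56 h = 23,018 Wh = 23.02 kWh
pool pump: 1380 W × 7.1 h = 9,798 Wh = 9.798 kWh
Total energy = 1.668 + 23.02 + 9.798 = 34.48 kWh
Cost = 34.48 kWh × €0.179 = €6.17 ≈ €6

€6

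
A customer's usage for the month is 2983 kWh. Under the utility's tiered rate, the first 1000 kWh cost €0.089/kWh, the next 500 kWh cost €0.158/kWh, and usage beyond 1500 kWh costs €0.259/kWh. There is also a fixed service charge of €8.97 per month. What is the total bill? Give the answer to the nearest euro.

First 1000 kWh × €0.089 = €89.00
Next 500 kWh × €0.158 = €79.00
Remaining 1483 kWh × €0.259 = €384.10
Energy charge = €552.10; + service €8.97 = €561.07 ≈ €561

€561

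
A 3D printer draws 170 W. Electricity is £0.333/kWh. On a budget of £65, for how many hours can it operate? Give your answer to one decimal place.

1148.2 h

Energy budget = £65 / £0.333 per kWh = 195.2 kWh = 195,195 Wh
Runtime = 195,195 Wh / 170 W = 1,148 h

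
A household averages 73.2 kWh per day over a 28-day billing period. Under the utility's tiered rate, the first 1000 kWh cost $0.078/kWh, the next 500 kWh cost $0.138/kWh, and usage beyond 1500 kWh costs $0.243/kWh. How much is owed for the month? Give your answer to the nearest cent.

$280.55

Usage = 73.2 kWh/day × 28 days = 2049.6 kWh
First 1000 kWh × $0.078 = $78.00
Next 500 kWh × $0.138 = $69.00
Remaining 549.6 kWh × $0.243 = $133.55
Total = $280.55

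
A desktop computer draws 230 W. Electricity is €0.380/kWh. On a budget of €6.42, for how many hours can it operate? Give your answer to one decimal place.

73.5 h

Energy budget = €6.42 / €0.380 per kWh = 16.89 kWh = 16,895 Wh
Runtime = 16,895 Wh / 230 W = 73.46 h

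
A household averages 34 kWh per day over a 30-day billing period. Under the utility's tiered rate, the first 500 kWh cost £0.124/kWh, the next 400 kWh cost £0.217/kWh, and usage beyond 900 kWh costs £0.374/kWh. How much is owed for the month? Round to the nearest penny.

Usage = 34 kWh/day × 30 days = 1020 kWh
First 500 kWh × £0.124 = £62.00
Next 400 kWh × £0.217 = £86.80
Remaining 120 kWh × £0.374 = £44.88
Total = £193.68

£193.68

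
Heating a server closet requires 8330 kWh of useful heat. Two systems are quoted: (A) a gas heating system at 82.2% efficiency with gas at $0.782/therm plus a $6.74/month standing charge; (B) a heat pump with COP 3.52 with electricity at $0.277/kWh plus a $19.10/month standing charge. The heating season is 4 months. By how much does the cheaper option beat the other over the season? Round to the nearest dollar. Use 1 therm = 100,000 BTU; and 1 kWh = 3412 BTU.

$435

Heat load = 8330 kWh × 3412 = 28,421,960 BTU
Gas: input = 28,421,960 / 0.822 = 34,576,594 BTU = 345.8 therm → 345.8 × $0.782 = $270.39; + 4 × $6.74 standing = $297.35
Heat pump: 28,421,960 BTU / 3412 = 8,330 kWh heat; / 3.52 = 2,366 kWh in → × $0.277 = $655.51; + 4 × $19.10 standing = $731.91
Difference = |$297.35 − $731.91| = $434.57 ≈ $435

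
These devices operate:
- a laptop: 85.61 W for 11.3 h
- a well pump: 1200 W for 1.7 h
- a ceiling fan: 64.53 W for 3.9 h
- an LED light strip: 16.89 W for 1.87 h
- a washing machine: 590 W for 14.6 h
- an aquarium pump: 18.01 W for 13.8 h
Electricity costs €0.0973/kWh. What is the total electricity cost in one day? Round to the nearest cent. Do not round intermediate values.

€1.18

laptop: 85.61 W × 11.3 h = 967 Wh = 0.9674 kWh
well pump: 1200 W × 1.7 h = 2,040 Wh = 2.04 kWh
ceiling fan: 64.53 W × 3.9 h = 252 Wh = 0.2517 kWh
LED light strip: 16.89 W × 1.87 h = 32 Wh = 0.03158 kWh
washing machine: 590 W × 14.6 h = 8,614 Wh = 8.614 kWh
aquarium pump: 18.01 W × 13.8 h = 249 Wh = 0.2485 kWh
Total energy = 0.9674 + 2.04 + 0.2517 + 0.03158 + 8.614 + 0.2485 = 12.15 kWh
Cost = 12.15 kWh × €0.0973 = €1.18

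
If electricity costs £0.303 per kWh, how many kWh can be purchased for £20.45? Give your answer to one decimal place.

£20.45 / £0.303 per kWh = 67.49 kWh

67.5 kWh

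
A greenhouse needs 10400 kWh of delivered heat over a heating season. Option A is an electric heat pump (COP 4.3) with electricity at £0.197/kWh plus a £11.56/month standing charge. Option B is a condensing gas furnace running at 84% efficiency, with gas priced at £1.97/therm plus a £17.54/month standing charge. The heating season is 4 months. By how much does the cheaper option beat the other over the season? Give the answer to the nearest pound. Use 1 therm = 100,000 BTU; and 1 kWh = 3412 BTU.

£380

Heat load = 10400 kWh × 3412 = 35,484,800 BTU
Gas: input = 35,484,800 / 0.84 = 42,243,810 BTU = 422.4 therm → 422.4 × £1.97 = £832.20; + 4 × £17.54 standing = £902.36
Heat pump: 35,484,800 BTU / 3412 = 10,400 kWh heat; / 4.3 = 2,419 kWh in → × £0.197 = £476.47; + 4 × £11.56 standing = £522.71
Difference = |£902.36 − £522.71| = £379.66 ≈ £380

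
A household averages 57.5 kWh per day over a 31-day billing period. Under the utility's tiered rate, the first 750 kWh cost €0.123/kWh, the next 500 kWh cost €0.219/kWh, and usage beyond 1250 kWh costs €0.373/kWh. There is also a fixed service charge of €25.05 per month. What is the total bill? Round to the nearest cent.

Usage = 57.5 kWh/day × 31 days = 1782.5 kWh
First 750 kWh × €0.123 = €92.25
Next 500 kWh × €0.219 = €109.50
Remaining 532.5 kWh × €0.373 = €198.62
Energy charge = €400.37; + service €25.05 = €425.42

€425.42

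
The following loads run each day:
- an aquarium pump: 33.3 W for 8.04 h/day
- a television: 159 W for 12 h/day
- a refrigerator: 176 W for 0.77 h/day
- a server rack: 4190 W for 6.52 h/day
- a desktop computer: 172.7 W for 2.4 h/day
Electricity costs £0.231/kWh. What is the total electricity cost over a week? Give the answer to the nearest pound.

£49

aquarium pump: 33.3 W × 8.04 h × 7 d = 1,874 Wh = 1.874 kWh
television: 159 W × 12 h × 7 d = 13,356 Wh = 13.36 kWh
refrigerator: 176 W × 0.77 h × 7 d = 949 Wh = 0.9486 kWh
server rack: 4190 W × 6.52 h × 7 d = 191,232 Wh = 191.2 kWh
desktop computer: 172.7 W × 2.4 h × 7 d = 2,901 Wh = 2.901 kWh
Total energy = 1.874 + 13.36 + 0.9486 + 191.2 + 2.901 = 210.3 kWh
Cost = 210.3 kWh × £0.231 = £48.58 ≈ £49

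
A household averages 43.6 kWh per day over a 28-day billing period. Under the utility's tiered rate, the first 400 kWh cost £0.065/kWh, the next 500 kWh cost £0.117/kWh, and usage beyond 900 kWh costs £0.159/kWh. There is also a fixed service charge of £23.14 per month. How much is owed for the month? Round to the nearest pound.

Usage = 43.6 kWh/day × 28 days = 1220.8 kWh
First 400 kWh × £0.065 = £26.00
Next 500 kWh × £0.117 = £58.50
Remaining 320.8 kWh × £0.159 = £51.01
Energy charge = £135.51; + service £23.14 = £158.65 ≈ £159

£159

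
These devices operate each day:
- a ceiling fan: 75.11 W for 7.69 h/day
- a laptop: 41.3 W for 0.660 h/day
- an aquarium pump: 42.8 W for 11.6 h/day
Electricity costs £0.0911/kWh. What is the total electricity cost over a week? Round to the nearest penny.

£0.70

ceiling fan: 75.11 W × 7.69 h × 7 d = 4,043 Wh = 4.043 kWh
laptop: 41.3 W × 0.660 h × 7 d = 191 Wh = 0.1908 kWh
aquarium pump: 42.8 W × 11.6 h × 7 d = 3,475 Wh = 3.475 kWh
Total energy = 4.043 + 0.1908 + 3.475 = 7.709 kWh
Cost = 7.709 kWh × £0.0911 = £0.70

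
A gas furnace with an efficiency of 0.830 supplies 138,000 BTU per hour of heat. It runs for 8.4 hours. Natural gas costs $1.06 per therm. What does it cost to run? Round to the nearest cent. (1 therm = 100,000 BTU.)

Heat delivered = 138,000 BTU/h × 8.4 h = 1,159,200 BTU
Gas input = 1,159,200 / 0.830 = 1,396,627 BTU
= 1,396,627 / 100,000 = 13.97 therm
Cost = 13.97 × $1.06/therm = $14.80

$14.80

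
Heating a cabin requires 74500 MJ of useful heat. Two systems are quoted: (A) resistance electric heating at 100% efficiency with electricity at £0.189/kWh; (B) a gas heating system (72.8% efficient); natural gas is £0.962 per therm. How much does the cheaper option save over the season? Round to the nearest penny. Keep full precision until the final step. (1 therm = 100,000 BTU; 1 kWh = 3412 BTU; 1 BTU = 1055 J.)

£2978.48

Heat load = 74500 MJ = 74,500,000,000 J / 1055 = 70,616,114 BTU
Gas: input = 70,616,114 / 0.728 = 97,000,156 BTU = 970 therm → 970 × £0.962 = £933.14
Electric: 70,616,114 BTU / 3412 = 20,700 kWh → × £0.189 = £3,911.62
Difference = |£933.14 − £3,911.62| = £2,978.48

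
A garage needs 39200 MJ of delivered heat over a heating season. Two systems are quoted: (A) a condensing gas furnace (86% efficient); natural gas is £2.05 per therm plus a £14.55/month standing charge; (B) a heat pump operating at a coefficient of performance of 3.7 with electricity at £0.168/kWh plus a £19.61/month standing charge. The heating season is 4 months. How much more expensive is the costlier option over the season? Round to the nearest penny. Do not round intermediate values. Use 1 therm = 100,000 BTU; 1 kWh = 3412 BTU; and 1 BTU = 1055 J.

£371.00

Heat load = 39200 MJ = 39,200,000,000 J / 1055 = 37,156,398 BTU
Gas: input = 37,156,398 / 0.86 = 43,205,114 BTU = 432.1 therm → 432.1 × £2.05 = £885.70; + 4 × £14.55 standing = £943.90
Heat pump: 37,156,398 BTU / 3412 = 10,890 kWh heat; / 3.7 = 2,943 kWh in → × £0.168 = £494.46; + 4 × £19.61 standing = £572.90
Difference = |£943.90 − £572.90| = £371.00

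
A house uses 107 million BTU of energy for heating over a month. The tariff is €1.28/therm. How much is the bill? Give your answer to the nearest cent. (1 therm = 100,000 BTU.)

107 million BTU × (10 therm/million BTU) = 1,070 therm
Cost = 1,070 therm × €1.28/therm = €1,369.60

€1369.60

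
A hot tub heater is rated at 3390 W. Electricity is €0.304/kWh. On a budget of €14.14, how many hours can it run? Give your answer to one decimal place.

13.7 h

Energy budget = €14.14 / €0.304 per kWh = 46.51 kWh = 46,513 Wh
Runtime = 46,513 Wh / 3390 W = 13.72 h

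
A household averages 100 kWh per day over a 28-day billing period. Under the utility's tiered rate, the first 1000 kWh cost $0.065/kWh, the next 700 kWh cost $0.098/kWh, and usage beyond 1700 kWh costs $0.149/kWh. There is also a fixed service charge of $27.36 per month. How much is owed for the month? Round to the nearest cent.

Usage = 100 kWh/day × 28 days = 2800 kWh
First 1000 kWh × $0.065 = $65.00
Next 700 kWh × $0.098 = $68.60
Remaining 1100 kWh × $0.149 = $163.90
Energy charge = $297.50; + service $27.36 = $324.86

$324.86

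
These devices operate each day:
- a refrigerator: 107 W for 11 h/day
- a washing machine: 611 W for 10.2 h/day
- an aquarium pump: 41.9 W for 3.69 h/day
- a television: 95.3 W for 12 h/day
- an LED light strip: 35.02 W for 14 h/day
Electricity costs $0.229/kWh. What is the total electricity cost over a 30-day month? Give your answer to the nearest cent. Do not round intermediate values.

refrigerator: 107 W × 11 h × 30 d = 35,310 Wh = 35.31 kWh
washing machine: 611 W × 10.2 h × 30 d = 186,966 Wh = 187 kWh
aquarium pump: 41.9 W × 3.69 h × 30 d = 4,638 Wh = 4.638 kWh
television: 95.3 W × 12 h × 30 d = 34,308 Wh = 34.31 kWh
LED light strip: 35.02 W × 14 h × 30 d = 14,708 Wh = 14.71 kWh
Total energy = 35.31 + 187 + 4.638 + 34.31 + 14.71 = 275.9 kWh
Cost = 275.9 kWh × $0.229 = $63.19

$63.19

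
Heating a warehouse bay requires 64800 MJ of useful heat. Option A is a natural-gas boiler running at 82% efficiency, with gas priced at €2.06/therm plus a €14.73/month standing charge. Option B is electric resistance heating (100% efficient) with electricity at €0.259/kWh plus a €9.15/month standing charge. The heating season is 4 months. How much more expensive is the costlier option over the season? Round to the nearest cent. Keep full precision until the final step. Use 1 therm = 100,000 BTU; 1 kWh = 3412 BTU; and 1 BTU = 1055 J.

Heat load = 64800 MJ = 64,800,000,000 J / 1055 = 61,421,801 BTU
Gas: input = 61,421,801 / 0.82 = 74,904,635 BTU = 749 therm → 749 × €2.06 = €1,543.04; + 4 × €14.73 standing = €1,601.96
Electric: 61,421,801 BTU / 3412 = 18,000 kWh → × €0.259 = €4,662.44; + 4 × €9.15 standing = €4,699.04
Difference = |€1,601.96 − €4,699.04| = €3,097.08

€3097.08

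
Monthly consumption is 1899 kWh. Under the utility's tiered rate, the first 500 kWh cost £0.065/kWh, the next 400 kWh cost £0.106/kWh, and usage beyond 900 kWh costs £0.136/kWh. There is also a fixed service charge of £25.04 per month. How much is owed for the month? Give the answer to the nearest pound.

£236

First 500 kWh × £0.065 = £32.50
Next 400 kWh × £0.106 = £42.40
Remaining 999 kWh × £0.136 = £135.86
Energy charge = £210.76; + service £25.04 = £235.80 ≈ £236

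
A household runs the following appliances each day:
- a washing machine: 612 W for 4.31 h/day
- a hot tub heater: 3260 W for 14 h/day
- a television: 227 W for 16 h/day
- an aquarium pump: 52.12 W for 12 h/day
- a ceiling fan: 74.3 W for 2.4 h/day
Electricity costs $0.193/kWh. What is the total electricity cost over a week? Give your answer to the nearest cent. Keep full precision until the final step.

$71.22

washing machine: 612 W × 4.31 h × 7 d = 18,464 Wh = 18.46 kWh
hot tub heater: 3260 W × 14 h × 7 d = 319,480 Wh = 319.5 kWh
television: 227 W × 16 h × 7 d = 25,424 Wh = 25.42 kWh
aquarium pump: 52.12 W × 12 h × 7 d = 4,378 Wh = 4.378 kWh
ceiling fan: 74.3 W × 2.4 h × 7 d = 1,248 Wh = 1.248 kWh
Total energy = 18.46 + 319.5 + 25.42 + 4.378 + 1.248 = 369 kWh
Cost = 369 kWh × $0.193 = $71.22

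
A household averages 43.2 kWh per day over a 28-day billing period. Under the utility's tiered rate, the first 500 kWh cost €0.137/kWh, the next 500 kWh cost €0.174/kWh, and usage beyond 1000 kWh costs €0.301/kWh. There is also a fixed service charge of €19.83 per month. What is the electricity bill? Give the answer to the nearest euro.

Usage = 43.2 kWh/day × 28 days = 1209.6 kWh
First 500 kWh × €0.137 = €68.50
Next 500 kWh × €0.174 = €87.00
Remaining 209.6 kWh × €0.301 = €63.09
Energy charge = €218.59; + service €19.83 = €238.42 ≈ €238

€238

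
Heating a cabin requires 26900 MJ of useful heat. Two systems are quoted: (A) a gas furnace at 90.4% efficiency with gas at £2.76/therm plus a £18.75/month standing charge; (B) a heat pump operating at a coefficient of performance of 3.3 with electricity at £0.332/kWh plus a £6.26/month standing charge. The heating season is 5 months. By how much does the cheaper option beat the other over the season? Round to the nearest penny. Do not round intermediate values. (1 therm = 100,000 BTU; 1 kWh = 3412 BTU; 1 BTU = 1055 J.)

£89.10

Heat load = 26900 MJ = 26,900,000,000 J / 1055 = 25,497,630 BTU
Gas: input = 25,497,630 / 0.904 = 28,205,343 BTU = 282.1 therm → 282.1 × £2.76 = £778.47; + 5 × £18.75 standing = £872.22
Heat pump: 25,497,630 BTU / 3412 = 7,473 kWh heat; / 3.3 = 2,265 kWh in → × £0.332 = £751.82; + 5 × £6.26 standing = £783.12
Difference = |£872.22 − £783.12| = £89.10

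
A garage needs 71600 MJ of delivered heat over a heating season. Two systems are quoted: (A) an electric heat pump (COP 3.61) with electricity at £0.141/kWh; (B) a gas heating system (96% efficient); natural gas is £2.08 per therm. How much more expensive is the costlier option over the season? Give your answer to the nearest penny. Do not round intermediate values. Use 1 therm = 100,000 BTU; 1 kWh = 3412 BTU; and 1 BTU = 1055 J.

Heat load = 71600 MJ = 71,600,000,000 J / 1055 = 67,867,299 BTU
Gas: input = 67,867,299 / 0.960 = 70,695,103 BTU = 707 therm → 707 × £2.08 = £1,470.46
Heat pump: 67,867,299 BTU / 3412 = 19,890 kWh heat; / 3.61 = 5,510 kWh in → × £0.141 = £776.90
Difference = |£1,470.46 − £776.90| = £693.56

£693.56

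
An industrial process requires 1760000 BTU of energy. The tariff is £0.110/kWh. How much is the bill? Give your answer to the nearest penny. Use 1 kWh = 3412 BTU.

£56.74

1760000 BTU × (0.00029308 kWh/BTU) = 515.8 kWh
Cost = 515.8 kWh × £0.110/kWh = £56.74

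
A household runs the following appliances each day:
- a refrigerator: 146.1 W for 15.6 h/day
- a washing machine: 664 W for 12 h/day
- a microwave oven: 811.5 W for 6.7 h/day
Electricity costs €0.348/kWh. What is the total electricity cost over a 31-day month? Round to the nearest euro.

refrigerator: 146.1 W × 15.6 h × 31 d = 70,654 Wh = 70.65 kWh
washing machine: 664 W × 12 h × 31 d = 247,008 Wh = 247 kWh
microwave oven: 811.5 W × 6.7 h × 31 d = 168,549 Wh = 168.5 kWh
Total energy = 70.65 + 247 + 168.5 = 486.2 kWh
Cost = 486.2 kWh × €0.348 = €169.20 ≈ €169

€169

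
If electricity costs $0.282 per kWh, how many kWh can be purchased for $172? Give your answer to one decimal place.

609.9 kWh

$172 / $0.282 per kWh = 609.9 kWh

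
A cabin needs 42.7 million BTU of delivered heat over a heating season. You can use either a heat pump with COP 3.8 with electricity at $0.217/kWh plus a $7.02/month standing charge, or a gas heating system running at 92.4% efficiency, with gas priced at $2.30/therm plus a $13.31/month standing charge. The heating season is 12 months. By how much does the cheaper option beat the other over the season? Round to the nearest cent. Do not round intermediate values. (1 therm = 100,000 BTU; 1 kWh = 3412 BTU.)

Heat load = 42.7 × 10⁶ BTU = 42,700,000 BTU
Gas: input = 42,700,000 / 0.924 = 46,212,121 BTU = 462.1 therm → 462.1 × $2.30 = $1,062.88; + 12 × $13.31 standing = $1,222.60
Heat pump: 42,700,000 BTU / 3412 = 12,510 kWh heat; / 3.8 = 3,293 kWh in → × $0.217 = $714.65; + 12 × $7.02 standing = $798.89
Difference = |$1,222.60 − $798.89| = $423.71

$423.71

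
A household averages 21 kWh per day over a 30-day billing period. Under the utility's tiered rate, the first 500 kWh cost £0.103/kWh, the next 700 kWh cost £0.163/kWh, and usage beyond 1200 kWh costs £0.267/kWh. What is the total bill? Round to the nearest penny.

£72.69

Usage = 21 kWh/day × 30 days = 630 kWh
First 500 kWh × £0.103 = £51.50
Next 130 kWh × £0.163 = £21.19
Remaining tier: 0 kWh (not reached)
Total = £72.69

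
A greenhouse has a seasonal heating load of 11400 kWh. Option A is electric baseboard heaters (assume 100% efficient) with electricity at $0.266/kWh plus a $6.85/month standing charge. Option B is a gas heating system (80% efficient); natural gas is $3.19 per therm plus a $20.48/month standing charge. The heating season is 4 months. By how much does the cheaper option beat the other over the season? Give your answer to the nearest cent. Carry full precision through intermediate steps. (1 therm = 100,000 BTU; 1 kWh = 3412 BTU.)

$1426.87

Heat load = 11400 kWh × 3412 = 38,896,800 BTU
Gas: input = 38,896,800 / 0.80 = 48,621,000 BTU = 486.2 therm → 486.2 × $3.19 = $1,551.01; + 4 × $20.48 standing = $1,632.93
Electric: 38,896,800 BTU / 3412 = 11,400 kWh → × $0.266 = $3,032.40; + 4 × $6.85 standing = $3,059.80
Difference = |$1,632.93 − $3,059.80| = $1,426.87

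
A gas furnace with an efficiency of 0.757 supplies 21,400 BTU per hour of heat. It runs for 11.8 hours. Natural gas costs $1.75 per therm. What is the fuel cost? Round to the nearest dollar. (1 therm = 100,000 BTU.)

$6

Heat delivered = 21,400 BTU/h × 11.8 h = 252,520 BTU
Gas input = 252,520 / 0.757 = 333,580 BTU
= 333,580 / 100,000 = 3.336 therm
Cost = 3.336 × $1.75/therm = $5.84 ≈ $6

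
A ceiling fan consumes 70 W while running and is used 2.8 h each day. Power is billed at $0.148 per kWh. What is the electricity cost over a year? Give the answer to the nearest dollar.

$11

Energy = 70 W × 2.8 h/day × 365 days = 71,540 Wh = 71.54 kWh
Cost = 71.54 kWh × $0.148/kWh = $10.59 ≈ $11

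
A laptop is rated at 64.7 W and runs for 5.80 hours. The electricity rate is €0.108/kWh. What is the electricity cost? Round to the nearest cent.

Energy = 64.7 W × 5.80 h = 375 Wh = 0.3753 kWh
Cost = 0.3753 kWh × €0.108/kWh = €0.04

€0.04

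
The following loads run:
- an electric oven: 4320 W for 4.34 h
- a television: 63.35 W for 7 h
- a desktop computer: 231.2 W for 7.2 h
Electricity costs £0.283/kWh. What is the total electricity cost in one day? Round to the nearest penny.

electric oven: 4320 W × 4.34 h = 18,749 Wh = 18.75 kWh
television: 63.35 W × 7 h = 443 Wh = 0.4435 kWh
desktop computer: 231.2 W × 7.2 h = 1,665 Wh = 1.665 kWh
Total energy = 18.75 + 0.4435 + 1.665 = 20.86 kWh
Cost = 20.86 kWh × £0.283 = £5.90

£5.90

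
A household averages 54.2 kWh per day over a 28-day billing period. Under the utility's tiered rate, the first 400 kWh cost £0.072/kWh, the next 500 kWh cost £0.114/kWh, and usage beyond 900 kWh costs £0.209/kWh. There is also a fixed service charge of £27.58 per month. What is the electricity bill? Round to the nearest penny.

£242.46

Usage = 54.2 kWh/day × 28 days = 1517.6 kWh
First 400 kWh × £0.072 = £28.80
Next 500 kWh × £0.114 = £57.00
Remaining 617.6 kWh × £0.209 = £129.08
Energy charge = £214.88; + service £27.58 = £242.46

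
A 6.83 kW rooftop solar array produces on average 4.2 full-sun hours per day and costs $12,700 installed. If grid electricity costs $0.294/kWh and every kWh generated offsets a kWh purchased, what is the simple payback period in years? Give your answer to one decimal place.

4.1 years

Daily generation = 6.83 kW × 4.2 h = 28.69 kWh
Annual generation = 28.69 × 365 = 10470 kWh
Annual savings = 10470 × $0.294 = $3,078.29
Payback = $12,700 / $3,078.29 = 4.13 years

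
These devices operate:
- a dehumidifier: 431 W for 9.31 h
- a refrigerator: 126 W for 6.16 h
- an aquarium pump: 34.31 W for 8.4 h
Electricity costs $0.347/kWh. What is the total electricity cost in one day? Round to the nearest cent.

dehumidifier: 431 W × 9.31 h = 4,013 Wh = 4.013 kWh
refrigerator: 126 W × 6.16 h = 776 Wh = 0.7762 kWh
aquarium pump: 34.31 W × 8.4 h = 288 Wh = 0.2882 kWh
Total energy = 4.013 + 0.7762 + 0.2882 = 5.077 kWh
Cost = 5.077 kWh × $0.347 = $1.76

$1.76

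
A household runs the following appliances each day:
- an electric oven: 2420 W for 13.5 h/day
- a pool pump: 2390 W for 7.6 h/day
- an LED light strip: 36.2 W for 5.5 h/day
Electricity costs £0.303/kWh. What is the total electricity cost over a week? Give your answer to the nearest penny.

electric oven: 2420 W × 13.5 h × 7 d = 228,690 Wh = 228.7 kWh
pool pump: 2390 W × 7.6 h × 7 d = 127,148 Wh = 127.1 kWh
LED light strip: 36.2 W × 5.5 h × 7 d = 1,394 Wh = 1.394 kWh
Total energy = 228.7 + 127.1 + 1.394 = 357.2 kWh
Cost = 357.2 kWh × £0.303 = £108.24

£108.24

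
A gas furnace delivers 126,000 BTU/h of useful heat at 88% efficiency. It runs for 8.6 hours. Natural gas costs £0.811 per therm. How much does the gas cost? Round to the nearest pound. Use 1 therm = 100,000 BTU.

Heat delivered = 126,000 BTU/h × 8.6 h = 1,083,600 BTU
Gas input = 1,083,600 / 0.88 = 1,231,364 BTU
= 1,231,364 / 100,000 = 12.31 therm
Cost = 12.31 × £0.811/therm = £9.99 ≈ £10

£10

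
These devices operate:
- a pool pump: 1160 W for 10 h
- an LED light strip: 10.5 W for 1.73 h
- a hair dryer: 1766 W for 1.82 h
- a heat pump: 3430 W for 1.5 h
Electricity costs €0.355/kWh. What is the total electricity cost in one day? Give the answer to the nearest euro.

€7

pool pump: 1160 W × 10 h = 11,600 Wh = 11.6 kWh
LED light strip: 10.5 W × 1.73 h = 18 Wh = 0.01817 kWh
hair dryer: 1766 W × 1.82 h = 3,214 Wh = 3.214 kWh
heat pump: 3430 W × 1.5 h = 5,145 Wh = 5.145 kWh
Total energy = 11.6 + 0.01817 + 3.214 + 5.145 = 19.98 kWh
Cost = 19.98 kWh × €0.355 = €7.09 ≈ €7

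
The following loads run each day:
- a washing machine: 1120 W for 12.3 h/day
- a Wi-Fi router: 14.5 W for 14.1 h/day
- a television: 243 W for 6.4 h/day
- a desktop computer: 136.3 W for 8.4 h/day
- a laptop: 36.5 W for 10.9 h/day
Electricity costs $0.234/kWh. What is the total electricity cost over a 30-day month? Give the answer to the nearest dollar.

$120

washing machine: 1120 W × 12.3 h × 30 d = 413,280 Wh = 413.3 kWh
Wi-Fi router: 14.5 W × 14.1 h × 30 d = 6,134 Wh = 6.133 kWh
television: 243 W × 6.4 h × 30 d = 46,656 Wh = 46.66 kWh
desktop computer: 136.3 W × 8.4 h × 30 d = 34,348 Wh = 34.35 kWh
laptop: 36.5 W × 10.9 h × 30 d = 11,936 Wh = 11.94 kWh
Total energy = 413.3 + 6.133 + 46.66 + 34.35 + 11.94 = 512.4 kWh
Cost = 512.4 kWh × $0.234 = $119.89 ≈ $120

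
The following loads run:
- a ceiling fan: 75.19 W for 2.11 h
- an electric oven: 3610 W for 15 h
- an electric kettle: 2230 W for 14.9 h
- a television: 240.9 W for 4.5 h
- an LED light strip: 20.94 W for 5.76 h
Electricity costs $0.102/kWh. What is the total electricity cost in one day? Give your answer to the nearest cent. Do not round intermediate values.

ceiling fan: 75.19 W × 2.11 h = 159 Wh = 0.1587 kWh
electric oven: 3610 W × 15 h = 54,150 Wh = 54.15 kWh
electric kettle: 2230 W × 14.9 h = 33,227 Wh = 33.23 kWh
television: 240.9 W × 4.5 h = 1,084 Wh = 1.084 kWh
LED light strip: 20.94 W × 5.76 h = 121 Wh = 0.1206 kWh
Total energy = 0.1587 + 54.15 + 33.23 + 1.084 + 0.1206 = 88.74 kWh
Cost = 88.74 kWh × $0.102 = $9.05

$9.05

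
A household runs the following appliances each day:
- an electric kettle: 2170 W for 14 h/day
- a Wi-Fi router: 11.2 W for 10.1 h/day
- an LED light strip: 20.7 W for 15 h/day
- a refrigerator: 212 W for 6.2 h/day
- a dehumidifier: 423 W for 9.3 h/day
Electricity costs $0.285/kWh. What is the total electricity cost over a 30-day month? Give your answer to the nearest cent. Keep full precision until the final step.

$308.24

electric kettle: 2170 W × 14 h × 30 d = 911,400 Wh = 911.4 kWh
Wi-Fi router: 11.2 W × 10.1 h × 30 d = 3,394 Wh = 3.394 kWh
LED light strip: 20.7 W × 15 h × 30 d = 9,315 Wh = 9.315 kWh
refrigerator: 212 W × 6.2 h × 30 d = 39,432 Wh = 39.43 kWh
dehumidifier: 423 W × 9.3 h × 30 d = 118,017 Wh = 118 kWh
Total energy = 911.4 + 3.394 + 9.315 + 39.43 + 118 = 1,082 kWh
Cost = 1,082 kWh × $0.285 = $308.24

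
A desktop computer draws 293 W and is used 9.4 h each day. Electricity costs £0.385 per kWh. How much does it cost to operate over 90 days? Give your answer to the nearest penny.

Energy = 293 W × 9.4 h/day × 90 days = 247,878 Wh = 247.9 kWh
Cost = 247.9 kWh × £0.385/kWh = £95.43

£95.43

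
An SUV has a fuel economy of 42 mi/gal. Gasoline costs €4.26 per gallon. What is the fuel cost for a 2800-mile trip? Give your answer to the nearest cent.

€284.00

Fuel = 2800 mi / 42 mpg = 66.67 gal
Cost = 66.67 gal × €4.26/gal = €284.00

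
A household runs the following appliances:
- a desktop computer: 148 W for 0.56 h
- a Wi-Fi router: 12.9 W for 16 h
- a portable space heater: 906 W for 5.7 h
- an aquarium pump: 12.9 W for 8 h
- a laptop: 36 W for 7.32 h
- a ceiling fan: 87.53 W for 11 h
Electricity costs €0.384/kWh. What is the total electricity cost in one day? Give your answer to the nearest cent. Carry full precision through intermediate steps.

desktop computer: 148 W × 0.56 h = 83 Wh = 0.08288 kWh
Wi-Fi router: 12.9 W × 16 h = 206 Wh = 0.2064 kWh
portable space heater: 906 W × 5.7 h = 5,164 Wh = 5.164 kWh
aquarium pump: 12.9 W × 8 h = 103 Wh = 0.1032 kWh
laptop: 36 W × 7.32 h = 264 Wh = 0.2635 kWh
ceiling fan: 87.53 W × 11 h = 963 Wh = 0.9628 kWh
Total energy = 0.08288 + 0.2064 + 5.164 + 0.1032 + 0.2635 + 0.9628 = 6.783 kWh
Cost = 6.783 kWh × €0.384 = €2.60

€2.60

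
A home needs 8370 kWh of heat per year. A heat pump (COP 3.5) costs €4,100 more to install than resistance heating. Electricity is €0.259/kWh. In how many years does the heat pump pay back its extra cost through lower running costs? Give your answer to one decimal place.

2.6 years

Resistance: 8370 kWh × €0.259 = €2,167.83/yr
Heat pump: 8370 / 3.5 = 2391 kWh in → × €0.259 = €619.38/yr
Annual savings = €1,548.45
Payback = €4,100 / €1,548.45 = 2.65 years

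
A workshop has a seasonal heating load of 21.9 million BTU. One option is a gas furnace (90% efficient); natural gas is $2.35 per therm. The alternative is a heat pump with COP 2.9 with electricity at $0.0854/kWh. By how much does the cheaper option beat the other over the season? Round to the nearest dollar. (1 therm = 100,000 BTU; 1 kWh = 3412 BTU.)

$383

Heat load = 21.9 × 10⁶ BTU = 21,900,000 BTU
Gas: input = 21,900,000 / 0.90 = 24,333,333 BTU = 243.3 therm → 243.3 × $2.35 = $571.83
Heat pump: 21,900,000 BTU / 3412 = 6,419 kWh heat; / 2.9 = 2,213 kWh in → × $0.0854 = $189.01
Difference = |$571.83 − $189.01| = $382.82 ≈ $383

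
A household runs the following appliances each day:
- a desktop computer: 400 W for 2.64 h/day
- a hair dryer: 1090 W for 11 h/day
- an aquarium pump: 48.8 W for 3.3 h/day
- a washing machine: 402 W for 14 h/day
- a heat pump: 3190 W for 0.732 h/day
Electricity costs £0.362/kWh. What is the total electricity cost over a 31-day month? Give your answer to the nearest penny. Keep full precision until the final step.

desktop computer: 400 W × 2.64 h × 31 d = 32,736 Wh = 32.74 kWh
hair dryer: 1090 W × 11 h × 31 d = 371,690 Wh = 371.7 kWh
aquarium pump: 48.8 W × 3.3 h × 31 d = 4,992 Wh = 4.992 kWh
washing machine: 402 W × 14 h × 31 d = 174,468 Wh = 174.5 kWh
heat pump: 3190 W × 0.732 h × 31 d = 72,387 Wh = 72.39 kWh
Total energy = 32.74 + 371.7 + 4.992 + 174.5 + 72.39 = 656.3 kWh
Cost = 656.3 kWh × £0.362 = £237.57

£237.57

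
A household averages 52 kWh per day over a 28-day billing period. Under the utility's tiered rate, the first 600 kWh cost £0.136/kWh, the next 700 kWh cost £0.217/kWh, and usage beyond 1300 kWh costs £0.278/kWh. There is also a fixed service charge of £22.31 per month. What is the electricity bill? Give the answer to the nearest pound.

Usage = 52 kWh/day × 28 days = 1456 kWh
First 600 kWh × £0.136 = £81.60
Next 700 kWh × £0.217 = £151.90
Remaining 156 kWh × £0.278 = £43.37
Energy charge = £276.87; + service £22.31 = £299.18 ≈ £299

£299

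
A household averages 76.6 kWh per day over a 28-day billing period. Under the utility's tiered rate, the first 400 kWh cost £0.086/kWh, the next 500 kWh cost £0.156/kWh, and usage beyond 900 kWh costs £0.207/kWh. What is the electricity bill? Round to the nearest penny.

£370.07

Usage = 76.6 kWh/day × 28 days = 2144.8 kWh
First 400 kWh × £0.086 = £34.40
Next 500 kWh × £0.156 = £78.00
Remaining 1244.8 kWh × £0.207 = £257.67
Total = £370.07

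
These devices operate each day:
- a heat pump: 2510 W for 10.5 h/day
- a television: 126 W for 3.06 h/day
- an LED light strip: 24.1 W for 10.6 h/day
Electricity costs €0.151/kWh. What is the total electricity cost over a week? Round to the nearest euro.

heat pump: 2510 W × 10.5 h × 7 d = 184,485 Wh = 184.5 kWh
television: 126 W × 3.06 h × 7 d = 2,699 Wh = 2.699 kWh
LED light strip: 24.1 W × 10.6 h × 7 d = 1,788 Wh = 1.788 kWh
Total energy = 184.5 + 2.699 + 1.788 = 189 kWh
Cost = 189 kWh × €0.151 = €28.53 ≈ €29

€29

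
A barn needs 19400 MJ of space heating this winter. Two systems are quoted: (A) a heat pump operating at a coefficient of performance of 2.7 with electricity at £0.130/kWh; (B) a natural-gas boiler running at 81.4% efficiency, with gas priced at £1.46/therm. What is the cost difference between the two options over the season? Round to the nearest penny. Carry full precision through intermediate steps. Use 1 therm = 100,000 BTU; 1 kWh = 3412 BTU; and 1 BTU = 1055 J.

Heat load = 19400 MJ = 19,400,000,000 J / 1055 = 18,388,626 BTU
Gas: input = 18,388,626 / 0.814 = 22,590,449 BTU = 225.9 therm → 225.9 × £1.46 = £329.82
Heat pump: 18,388,626 BTU / 3412 = 5,389 kWh heat; / 2.7 = 1,996 kWh in → × £0.130 = £259.49
Difference = |£329.82 − £259.49| = £70.33

£70.33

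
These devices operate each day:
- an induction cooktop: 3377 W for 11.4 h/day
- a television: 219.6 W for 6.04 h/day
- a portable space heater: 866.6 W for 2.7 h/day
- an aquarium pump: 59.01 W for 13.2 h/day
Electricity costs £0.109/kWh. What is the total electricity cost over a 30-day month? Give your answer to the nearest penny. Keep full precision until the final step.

induction cooktop: 3377 W × 11.4 h × 30 d = 1,154,934 Wh = 1,155 kWh
television: 219.6 W × 6.04 h × 30 d = 39,792 Wh = 39.79 kWh
portable space heater: 866.6 W × 2.7 h × 30 d = 70,195 Wh = 70.19 kWh
aquarium pump: 59.01 W × 13.2 h × 30 d = 23,368 Wh = 23.37 kWh
Total energy = 1,155 + 39.79 + 70.19 + 23.37 = 1,288 kWh
Cost = 1,288 kWh × £0.109 = £140.42

£140.42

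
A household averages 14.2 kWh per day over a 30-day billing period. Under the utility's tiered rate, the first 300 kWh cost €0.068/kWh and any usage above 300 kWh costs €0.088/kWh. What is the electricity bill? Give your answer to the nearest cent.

€31.49

Usage = 14.2 kWh/day × 30 days = 426 kWh
First 300 kWh × €0.068 = €20.40
Remaining 126 kWh × €0.088 = €11.09
Total = €31.49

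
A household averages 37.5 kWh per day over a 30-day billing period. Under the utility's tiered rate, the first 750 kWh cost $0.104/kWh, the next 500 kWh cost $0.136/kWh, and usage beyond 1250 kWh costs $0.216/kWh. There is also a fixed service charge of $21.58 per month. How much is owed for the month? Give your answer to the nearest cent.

Usage = 37.5 kWh/day × 30 days = 1125 kWh
First 750 kWh × $0.104 = $78.00
Next 375 kWh × $0.136 = $51.00
Remaining tier: 0 kWh (not reached)
Energy charge = $129.00; + service $21.58 = $150.58

$150.58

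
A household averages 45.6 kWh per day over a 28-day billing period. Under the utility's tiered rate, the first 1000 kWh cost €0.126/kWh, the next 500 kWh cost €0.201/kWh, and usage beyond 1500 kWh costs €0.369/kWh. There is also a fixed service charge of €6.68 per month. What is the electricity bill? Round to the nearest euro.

Usage = 45.6 kWh/day × 28 days = 1276.8 kWh
First 1000 kWh × €0.126 = €126.00
Next 276.8 kWh × €0.201 = €55.64
Remaining tier: 0 kWh (not reached)
Energy charge = €181.64; + service €6.68 = €188.32 ≈ €188

€188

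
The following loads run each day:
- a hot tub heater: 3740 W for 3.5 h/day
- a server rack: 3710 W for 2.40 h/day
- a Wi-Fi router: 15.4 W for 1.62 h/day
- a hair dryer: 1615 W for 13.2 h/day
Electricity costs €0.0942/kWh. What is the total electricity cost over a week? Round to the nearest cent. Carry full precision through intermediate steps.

hot tub heater: 3740 W × 3.5 h × 7 d = 91,630 Wh = 91.63 kWh
server rack: 3710 W × 2.40 h × 7 d = 62,328 Wh = 62.33 kWh
Wi-Fi router: 15.4 W × 1.62 h × 7 d = 175 Wh = 0.1746 kWh
hair dryer: 1615 W × 13.2 h × 7 d = 149,226 Wh = 149.2 kWh
Total energy = 91.63 + 62.33 + 0.1746 + 149.2 = 303.4 kWh
Cost = 303.4 kWh × €0.0942 = €28.58

€28.58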